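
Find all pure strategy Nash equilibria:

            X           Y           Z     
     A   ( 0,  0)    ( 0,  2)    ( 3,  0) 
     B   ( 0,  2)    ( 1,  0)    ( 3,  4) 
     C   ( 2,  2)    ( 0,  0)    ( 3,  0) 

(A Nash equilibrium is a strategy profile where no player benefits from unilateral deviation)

Nash equilibrium: (B, Z), (C, X)

Work:
Best responses:
  P1 vs X: payoffs [0, 0, 2] → best response C (payoff 2)
  P1 vs Y: payoffs [0, 1, 0] → best response B (payoff 1)
  P1 vs Z: payoffs [3, 3, 3] → best response A/B/C (payoff 3)
  P2 vs A: payoffs [0, 2, 0] → best response Y (payoff 2)
  P2 vs B: payoffs [2, 0, 4] → best response Z (payoff 4)
  P2 vs C: payoffs [2, 0, 0] → best response X (payoff 2)
Mutual best responses: (B,Z), (C,X) → Nash equilibria.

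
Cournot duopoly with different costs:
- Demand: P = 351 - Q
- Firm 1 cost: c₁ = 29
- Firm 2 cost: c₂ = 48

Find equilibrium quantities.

q₁* = 113.67, q₂* = 94.67

Work:
Reaction: q₁ = (351 - 29 - q₂)/2
Reaction: q₂ = (351 - 48 - q₁)/2
Solve simultaneously:
q₁* = (351 - 2×29 + 48)/3 = 113.67
q₂* = (351 - 2×48 + 29)/3 = 94.67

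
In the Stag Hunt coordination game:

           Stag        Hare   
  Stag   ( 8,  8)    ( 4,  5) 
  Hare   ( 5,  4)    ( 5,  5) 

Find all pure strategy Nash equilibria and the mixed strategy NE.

Pure NE: (Stag, Stag) and (Hare, Hare); Mixed NE: p = 0.25, q = 0.25

Work:
Check pure NE:
(Stag, Stag): (8, 8) - no unilateral deviation beneficial
(Hare, Hare): (5, 5) - no unilateral deviation beneficial
Mixed NE: P1 plays Stag with p = 0.25, P2 plays Stag with q = 0.25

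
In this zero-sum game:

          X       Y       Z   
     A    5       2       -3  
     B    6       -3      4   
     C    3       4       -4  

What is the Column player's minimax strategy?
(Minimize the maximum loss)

Column should play Y or Z (all achieve the minimum), value = 4

Work:
Column player minimizes Row's maximum payoff:
Column X: max payoff to Row = 6
Column Y: max payoff to Row = 4
Column Z: max payoff to Row = 4
Minimum is 4, achieved by columns Y, Z (tied).
Each of Y or Z is a minimax strategy.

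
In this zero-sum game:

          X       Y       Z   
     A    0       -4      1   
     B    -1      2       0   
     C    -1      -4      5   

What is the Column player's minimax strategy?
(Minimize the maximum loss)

Column should play X, value = 0

Work:
Column player minimizes Row's maximum payoff:
Column X: max payoff to Row = 0
Column Y: max payoff to Row = 2
Column Z: max payoff to Row = 5
Minimum is 0, achieved by column X.
Minimax strategy: X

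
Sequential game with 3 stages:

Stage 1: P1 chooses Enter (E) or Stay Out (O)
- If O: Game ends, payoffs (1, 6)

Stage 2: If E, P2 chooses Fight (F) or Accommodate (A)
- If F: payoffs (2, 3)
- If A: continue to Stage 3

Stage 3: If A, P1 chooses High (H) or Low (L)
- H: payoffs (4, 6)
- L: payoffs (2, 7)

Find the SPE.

SPE: (E, A, H); Outcome (4, 6)

Work:
Stage 3: P1 chooses H (4 vs 2)
Stage 2: P2: F->3, A->6 (anticipating H). Choose A
Stage 1: P1: O->1, E->4 (anticipating A, H). Choose E
SPE path: E -> A -> H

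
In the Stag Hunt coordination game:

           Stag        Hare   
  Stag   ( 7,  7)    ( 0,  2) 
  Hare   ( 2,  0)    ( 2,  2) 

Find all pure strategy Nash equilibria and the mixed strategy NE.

Pure NE: (Stag, Stag) and (Hare, Hare); Mixed NE: p = 0.2857, q = 0.2857

Work:
Check pure NE:
(Stag, Stag): (7, 7) - no unilateral deviation beneficial
(Hare, Hare): (2, 2) - no unilateral deviation beneficial
Mixed NE: P1 plays Stag with p = 0.2857, P2 plays Stag with q = 0.2857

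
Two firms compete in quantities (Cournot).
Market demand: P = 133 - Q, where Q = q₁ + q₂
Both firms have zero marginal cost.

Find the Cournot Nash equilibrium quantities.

q₁* = q₂* = 44.33; P* = 44.33

Work:
Profit: π_i = P·q_i = (a - q_i - q_j)·q_i
FOC: ∂π_i/∂q_i = a - 2q_i - q_j = 0
Reaction function: q_i = (133 - q_j)/2
Symmetry: q* = 133/3 = 44.33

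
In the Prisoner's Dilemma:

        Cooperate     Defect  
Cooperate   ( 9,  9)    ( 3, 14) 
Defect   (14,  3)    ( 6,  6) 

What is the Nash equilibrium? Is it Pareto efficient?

(Defect, Defect) is NE; not Pareto efficient

Work:
Defect dominates Cooperate for both players:
If P2 cooperates: Defect (14) > Cooperate (9)
If P2 defects: Defect (6) > Cooperate (3)
NE: (Defect, Defect) with payoff (6, 6)
But (Cooperate, Cooperate) = (9, 9) Pareto dominates (6, 6)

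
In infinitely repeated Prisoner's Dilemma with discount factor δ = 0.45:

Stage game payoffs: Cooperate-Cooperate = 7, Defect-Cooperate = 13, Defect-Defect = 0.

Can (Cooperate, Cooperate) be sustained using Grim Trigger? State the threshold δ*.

δ* = 0.4615; since δ = 0.45 < 0.4615, cooperation cannot be sustained

Work:
For Grim Trigger:
Cooperate forever: 7/(1-δ)
Defect then punished: 13 + 0·δ/(1-δ)
Need: 7/(1-δ) ≥ 13 + 0·δ/(1-δ)
Solving: δ ≥ (T-R)/(T-P) = (13-7)/(13-0) = 0.4615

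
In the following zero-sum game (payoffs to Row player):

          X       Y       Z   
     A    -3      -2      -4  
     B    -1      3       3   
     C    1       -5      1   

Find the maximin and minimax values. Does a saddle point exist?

Maximin = -1, Minimax = 1, Saddle: False

Work:
Row minimums: [-4, -1, -5] → maximin = -1
Column maximums: [1, 3, 3] → minimax = 1
No saddle point (maximin ≠ minimax). Mixed strategy needed.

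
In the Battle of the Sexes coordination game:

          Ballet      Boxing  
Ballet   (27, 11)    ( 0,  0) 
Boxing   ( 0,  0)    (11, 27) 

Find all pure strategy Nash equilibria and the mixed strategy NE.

Pure NE: (Ballet, Ballet) and (Boxing, Boxing); Mixed NE: p = 0.7105, q = 0.2895

Work:
Check pure NE:
(Ballet, Ballet): (27, 11) - no unilateral deviation beneficial
(Boxing, Boxing): (11, 27) - no unilateral deviation beneficial
Mixed NE: P1 plays Ballet with p = 0.7105, P2 plays Ballet with q = 0.2895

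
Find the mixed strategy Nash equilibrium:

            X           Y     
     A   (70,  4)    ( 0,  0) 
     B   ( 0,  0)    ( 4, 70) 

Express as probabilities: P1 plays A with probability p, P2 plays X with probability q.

p = 0.9459, q = 0.0541

Work:
Find probabilities that make opponent indifferent:
P2 chooses q to make P1 indifferent between A and B
P1 chooses p to make P2 indifferent between X and Y
Mixed NE: P1 plays (A: 0.9459, B: 0.0541), P2 plays (X: 0.0541, Y: 0.9459)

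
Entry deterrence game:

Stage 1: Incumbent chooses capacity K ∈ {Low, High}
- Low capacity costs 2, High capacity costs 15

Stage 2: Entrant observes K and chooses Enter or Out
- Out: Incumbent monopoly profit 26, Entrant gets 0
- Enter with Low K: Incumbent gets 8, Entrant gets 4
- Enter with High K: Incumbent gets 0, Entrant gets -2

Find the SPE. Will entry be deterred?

SPE: (High, Enter|Low, Out|High); Entry deterred. Incumbent net profit = 11

Work:
After Low K: Entrant enters (4 > 0)
After High K: Entrant stays out (-2 < 0)
Incumbent: Low → 8−2=6, High → 26−15=11
Incumbent chooses High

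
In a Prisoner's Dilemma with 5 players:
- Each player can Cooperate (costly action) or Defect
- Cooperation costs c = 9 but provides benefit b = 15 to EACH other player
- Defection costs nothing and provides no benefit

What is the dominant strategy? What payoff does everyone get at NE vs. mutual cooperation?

Dominant: Defect; NE payoff = 0; Coop payoff = 51

Work:
Defect dominates (saves cost c = 9, benefit to others is external)
NE: All defect → everyone gets 0
If all cooperate: each receives (4)×15 - 9 = 51
Social dilemma: 51 > 0 but NE gives 0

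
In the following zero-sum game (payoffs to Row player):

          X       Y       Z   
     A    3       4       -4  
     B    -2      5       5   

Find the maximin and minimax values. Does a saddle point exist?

Maximin = -2, Minimax = 3, Saddle: False

Work:
Row minimums: [-4, -2] → maximin = -2
Column maximums: [3, 5, 5] → minimax = 3
No saddle point (maximin ≠ minimax). Mixed strategy needed.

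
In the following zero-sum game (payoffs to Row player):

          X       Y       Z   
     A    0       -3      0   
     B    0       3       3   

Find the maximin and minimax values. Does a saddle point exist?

Maximin = 0, Minimax = 0, Saddle: True

Work:
Row minimums: [-3, 0] → maximin = 0
Column maximums: [0, 3, 3] → minimax = 0
Saddle point exists! Game value = 0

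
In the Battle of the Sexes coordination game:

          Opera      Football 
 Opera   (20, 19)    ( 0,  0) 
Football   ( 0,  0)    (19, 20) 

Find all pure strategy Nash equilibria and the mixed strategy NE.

Pure NE: (Opera, Opera) and (Football, Football); Mixed NE: p = 0.5128, q = 0.4872

Work:
Check pure NE:
(Opera, Opera): (20, 19) - no unilateral deviation beneficial
(Football, Football): (19, 20) - no unilateral deviation beneficial
Mixed NE: P1 plays Opera with p = 0.5128, P2 plays Opera with q = 0.4872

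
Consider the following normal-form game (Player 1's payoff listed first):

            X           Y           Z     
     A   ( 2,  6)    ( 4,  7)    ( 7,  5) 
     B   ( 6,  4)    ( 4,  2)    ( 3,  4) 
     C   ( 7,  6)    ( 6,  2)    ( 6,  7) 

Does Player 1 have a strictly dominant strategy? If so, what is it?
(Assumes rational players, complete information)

No strictly dominant strategy exists for Player 1

Work:
A strategy strictly dominates another if it gives a strictly higher payoff against every opponent action. Compare each pair of P1's strategies column-by-column:
  A vs B: [2 vs 6, 4 vs 4, 7 vs 3] → A does not strictly dominate B (column X: 2 ≤ 6)
  A vs C: [2 vs 7, 4 vs 6, 7 vs 6] → A does not strictly dominate C (column X: 2 ≤ 7)
  B vs A: [6 vs 2, 4 vs 4, 3 vs 7] → B does not strictly dominate A (column Y: 4 ≤ 4)
  B vs C: [6 vs 7, 4 vs 6, 3 vs 6] → B does not strictly dominate C (column X: 6 ≤ 7)
  C vs A: [7 vs 2, 6 vs 4, 6 vs 7] → C does not strictly dominate A (column Z: 6 ≤ 7)
  C vs B: [7 vs 6, 6 vs 4, 6 vs 3] → C strictly dominates B
No single strategy strictly dominates all others → no strictly dominant strategy.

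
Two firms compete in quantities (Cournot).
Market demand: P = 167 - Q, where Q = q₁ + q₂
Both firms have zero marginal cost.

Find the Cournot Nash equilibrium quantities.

q₁* = q₂* = 55.67; P* = 55.67

Work:
Profit: π_i = P·q_i = (a - q_i - q_j)·q_i
FOC: ∂π_i/∂q_i = a - 2q_i - q_j = 0
Reaction function: q_i = (167 - q_j)/2
Symmetry: q* = 167/3 = 55.67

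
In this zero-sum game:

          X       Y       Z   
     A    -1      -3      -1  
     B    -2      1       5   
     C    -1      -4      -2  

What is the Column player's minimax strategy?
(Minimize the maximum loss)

Column should play X, value = -1

Work:
Column player minimizes Row's maximum payoff:
Column X: max payoff to Row = -1
Column Y: max payoff to Row = 1
Column Z: max payoff to Row = 5
Minimum is -1, achieved by column X.
Minimax strategy: X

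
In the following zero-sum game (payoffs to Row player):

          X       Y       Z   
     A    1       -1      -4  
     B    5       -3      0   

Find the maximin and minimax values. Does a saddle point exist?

Maximin = -3, Minimax = -1, Saddle: False

Work:
Row minimums: [-4, -3] → maximin = -3
Column maximums: [5, -1, 0] → minimax = -1
No saddle point (maximin ≠ minimax). Mixed strategy needed.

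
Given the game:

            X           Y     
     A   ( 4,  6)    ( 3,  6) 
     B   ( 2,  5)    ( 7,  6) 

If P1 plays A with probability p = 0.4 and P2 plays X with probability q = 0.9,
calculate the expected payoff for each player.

E[P1] = 3.06, E[P2] = 5.46

Work:
E[P1] = p·q·π₁(A,X) + p·(1-q)·π₁(A,Y) + (1-p)·q·π₁(B,X) + (1-p)·(1-q)·π₁(B,Y)
= 0.4·0.9·4 + 0.4·0.1·3 + 0.6·0.9·2 + 0.6·0.1·7
= 3.06

E[P2] = 5.46 (similar calculation)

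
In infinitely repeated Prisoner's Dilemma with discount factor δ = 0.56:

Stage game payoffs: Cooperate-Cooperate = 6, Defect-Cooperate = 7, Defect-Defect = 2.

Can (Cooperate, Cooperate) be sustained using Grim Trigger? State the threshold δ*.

δ* = 0.2; since δ = 0.56 ≥ 0.2, cooperation can be sustained

Work:
For Grim Trigger:
Cooperate forever: 6/(1-δ)
Defect then punished: 7 + 2·δ/(1-δ)
Need: 6/(1-δ) ≥ 7 + 2·δ/(1-δ)
Solving: δ ≥ (T-R)/(T-P) = (7-6)/(7-2) = 0.2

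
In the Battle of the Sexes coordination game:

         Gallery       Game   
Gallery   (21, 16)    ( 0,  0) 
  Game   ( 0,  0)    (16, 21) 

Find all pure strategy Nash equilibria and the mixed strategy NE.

Pure NE: (Gallery, Gallery) and (Game, Game); Mixed NE: p = 0.5676, q = 0.4324

Work:
Check pure NE:
(Gallery, Gallery): (21, 16) - no unilateral deviation beneficial
(Game, Game): (16, 21) - no unilateral deviation beneficial
Mixed NE: P1 plays Gallery with p = 0.5676, P2 plays Gallery with q = 0.4324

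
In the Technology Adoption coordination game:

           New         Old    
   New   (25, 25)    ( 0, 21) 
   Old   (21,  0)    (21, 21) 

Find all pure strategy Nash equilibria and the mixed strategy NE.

Pure NE: (New, New) and (Old, Old); Mixed NE: p = 0.84, q = 0.84

Work:
Check pure NE:
(New, New): (25, 25) - no unilateral deviation beneficial
(Old, Old): (21, 21) - no unilateral deviation beneficial
Mixed NE: P1 plays New with p = 0.84, P2 plays New with q = 0.84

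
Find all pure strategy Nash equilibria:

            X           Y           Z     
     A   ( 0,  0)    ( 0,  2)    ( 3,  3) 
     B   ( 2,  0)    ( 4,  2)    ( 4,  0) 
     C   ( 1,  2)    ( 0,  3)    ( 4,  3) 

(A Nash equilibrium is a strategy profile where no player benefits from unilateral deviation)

Nash equilibrium: (B, Y), (C, Z)

Work:
Best responses:
  P1 vs X: payoffs [0, 2, 1] → best response B (payoff 2)
  P1 vs Y: payoffs [0, 4, 0] → best response B (payoff 4)
  P1 vs Z: payoffs [3, 4, 4] → best response B/C (payoff 4)
  P2 vs A: payoffs [0, 2, 3] → best response Z (payoff 3)
  P2 vs B: payoffs [0, 2, 0] → best response Y (payoff 2)
  P2 vs C: payoffs [2, 3, 3] → best response Y/Z (payoff 3)
Mutual best responses: (B,Y), (C,Z) → Nash equilibria.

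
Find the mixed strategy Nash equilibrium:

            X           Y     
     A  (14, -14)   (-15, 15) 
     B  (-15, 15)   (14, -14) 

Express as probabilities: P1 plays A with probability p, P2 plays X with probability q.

p = 0.5, q = 0.5

Work:
Find probabilities that make opponent indifferent:
P2 chooses q to make P1 indifferent between A and B
P1 chooses p to make P2 indifferent between X and Y
Mixed NE: P1 plays (A: 0.5, B: 0.5), P2 plays (X: 0.5, Y: 0.5)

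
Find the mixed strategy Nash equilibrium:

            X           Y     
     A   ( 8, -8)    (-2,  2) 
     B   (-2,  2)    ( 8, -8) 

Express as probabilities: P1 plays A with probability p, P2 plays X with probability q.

p = 0.5, q = 0.5

Work:
Find probabilities that make opponent indifferent:
P2 chooses q to make P1 indifferent between A and B
P1 chooses p to make P2 indifferent between X and Y
Mixed NE: P1 plays (A: 0.5, B: 0.5), P2 plays (X: 0.5, Y: 0.5)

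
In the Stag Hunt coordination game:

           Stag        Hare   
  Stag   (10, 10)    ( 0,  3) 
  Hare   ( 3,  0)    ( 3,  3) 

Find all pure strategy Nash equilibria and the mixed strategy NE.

Pure NE: (Stag, Stag) and (Hare, Hare); Mixed NE: p = 0.3, q = 0.3

Work:
Check pure NE:
(Stag, Stag): (10, 10) - no unilateral deviation beneficial
(Hare, Hare): (3, 3) - no unilateral deviation beneficial
Mixed NE: P1 plays Stag with p = 0.3, P2 plays Stag with q = 0.3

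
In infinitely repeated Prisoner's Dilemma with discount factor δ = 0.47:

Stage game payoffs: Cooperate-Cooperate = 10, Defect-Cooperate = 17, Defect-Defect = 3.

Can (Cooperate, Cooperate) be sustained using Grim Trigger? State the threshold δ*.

δ* = 0.5; since δ = 0.47 < 0.5, cooperation cannot be sustained

Work:
For Grim Trigger:
Cooperate forever: 10/(1-δ)
Defect then punished: 17 + 3·δ/(1-δ)
Need: 10/(1-δ) ≥ 17 + 3·δ/(1-δ)
Solving: δ ≥ (T-R)/(T-P) = (17-10)/(17-3) = 0.5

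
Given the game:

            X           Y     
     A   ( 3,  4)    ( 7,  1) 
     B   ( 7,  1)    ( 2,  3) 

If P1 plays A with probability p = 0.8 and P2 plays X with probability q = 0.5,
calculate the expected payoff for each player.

E[P1] = 4.9, E[P2] = 2.4

Work:
E[P1] = p·q·π₁(A,X) + p·(1-q)·π₁(A,Y) + (1-p)·q·π₁(B,X) + (1-p)·(1-q)·π₁(B,Y)
= 0.8·0.5·3 + 0.8·0.5·7 + 0.2·0.5·7 + 0.2·0.5·2
= 4.9

E[P2] = 2.4 (similar calculation)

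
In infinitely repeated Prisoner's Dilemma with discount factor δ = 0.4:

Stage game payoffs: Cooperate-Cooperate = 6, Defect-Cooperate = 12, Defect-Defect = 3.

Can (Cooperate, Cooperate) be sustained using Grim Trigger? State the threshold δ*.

δ* = 0.6667; since δ = 0.4 < 0.6667, cooperation cannot be sustained

Work:
For Grim Trigger:
Cooperate forever: 6/(1-δ)
Defect then punished: 12 + 3·δ/(1-δ)
Need: 6/(1-δ) ≥ 12 + 3·δ/(1-δ)
Solving: δ ≥ (T-R)/(T-P) = (12-6)/(12-3) = 0.6667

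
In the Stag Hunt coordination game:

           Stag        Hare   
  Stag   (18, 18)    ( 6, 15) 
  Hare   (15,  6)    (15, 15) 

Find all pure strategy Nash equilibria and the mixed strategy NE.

Pure NE: (Stag, Stag) and (Hare, Hare); Mixed NE: p = 0.75, q = 0.75

Work:
Check pure NE:
(Stag, Stag): (18, 18) - no unilateral deviation beneficial
(Hare, Hare): (15, 15) - no unilateral deviation beneficial
Mixed NE: P1 plays Stag with p = 0.75, P2 plays Stag with q = 0.75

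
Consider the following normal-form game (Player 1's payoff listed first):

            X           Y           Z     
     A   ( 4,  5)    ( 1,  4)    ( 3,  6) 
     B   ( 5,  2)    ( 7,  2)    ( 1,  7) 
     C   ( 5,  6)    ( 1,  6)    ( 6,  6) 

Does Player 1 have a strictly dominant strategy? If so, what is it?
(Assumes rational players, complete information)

No strictly dominant strategy exists for Player 1

Work:
A strategy strictly dominates another if it gives a strictly higher payoff against every opponent action. Compare each pair of P1's strategies column-by-column:
  A vs B: [4 vs 5, 1 vs 7, 3 vs 1] → A does not strictly dominate B (column X: 4 ≤ 5)
  A vs C: [4 vs 5, 1 vs 1, 3 vs 6] → A does not strictly dominate C (column X: 4 ≤ 5)
  B vs A: [5 vs 4, 7 vs 1, 1 vs 3] → B does not strictly dominate A (column Z: 1 ≤ 3)
  B vs C: [5 vs 5, 7 vs 1, 1 vs 6] → B does not strictly dominate C (column X: 5 ≤ 5)
  C vs A: [5 vs 4, 1 vs 1, 6 vs 3] → C does not strictly dominate A (column Y: 1 ≤ 1)
  C vs B: [5 vs 5, 1 vs 7, 6 vs 1] → C does not strictly dominate B (column X: 5 ≤ 5)
No single strategy strictly dominates all others → no strictly dominant strategy.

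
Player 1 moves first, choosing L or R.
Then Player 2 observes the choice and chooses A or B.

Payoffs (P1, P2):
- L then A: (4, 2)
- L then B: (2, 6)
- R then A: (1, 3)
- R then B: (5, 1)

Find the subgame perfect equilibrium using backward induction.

P1 plays L, P2 plays B after L and A after R; Payoff (2, 6)

Work:
Backward induction:
After L: P2 chooses B → P1 gets 2
After R: P2 chooses A → P1 gets 1
P1 chooses L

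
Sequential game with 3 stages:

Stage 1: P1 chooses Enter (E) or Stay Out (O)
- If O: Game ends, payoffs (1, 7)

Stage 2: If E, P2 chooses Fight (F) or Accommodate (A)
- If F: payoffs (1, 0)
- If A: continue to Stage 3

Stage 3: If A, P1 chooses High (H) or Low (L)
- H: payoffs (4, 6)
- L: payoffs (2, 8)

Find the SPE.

SPE: (E, A, H); Outcome (4, 6)

Work:
Stage 3: P1 chooses H (4 vs 2)
Stage 2: P2: F->0, A->6 (anticipating H). Choose A
Stage 1: P1: O->1, E->4 (anticipating A, H). Choose E
SPE path: E -> A -> H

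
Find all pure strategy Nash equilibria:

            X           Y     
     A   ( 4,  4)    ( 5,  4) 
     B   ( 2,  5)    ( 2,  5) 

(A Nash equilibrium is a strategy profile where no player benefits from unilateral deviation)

Nash equilibrium: (A, X), (A, Y)

Work:
Best responses:
  P1 vs X: payoffs [4, 2] → best response A (payoff 4)
  P1 vs Y: payoffs [5, 2] → best response A (payoff 5)
  P2 vs A: payoffs [4, 4] → best response X/Y (payoff 4)
  P2 vs B: payoffs [5, 5] → best response X/Y (payoff 5)
Mutual best responses: (A,X), (A,Y) → Nash equilibria.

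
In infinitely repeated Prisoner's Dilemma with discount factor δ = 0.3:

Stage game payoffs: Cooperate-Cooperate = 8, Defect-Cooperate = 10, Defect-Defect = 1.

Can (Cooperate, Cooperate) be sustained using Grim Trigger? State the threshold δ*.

δ* = 0.2222; since δ = 0.3 ≥ 0.2222, cooperation can be sustained

Work:
For Grim Trigger:
Cooperate forever: 8/(1-δ)
Defect then punished: 10 + 1·δ/(1-δ)
Need: 8/(1-δ) ≥ 10 + 1·δ/(1-δ)
Solving: δ ≥ (T-R)/(T-P) = (10-8)/(10-1) = 0.2222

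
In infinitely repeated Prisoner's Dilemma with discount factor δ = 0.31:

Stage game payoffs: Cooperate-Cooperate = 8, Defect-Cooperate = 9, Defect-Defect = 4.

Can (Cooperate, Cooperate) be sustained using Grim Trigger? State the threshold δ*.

δ* = 0.2; since δ = 0.31 ≥ 0.2, cooperation can be sustained

Work:
For Grim Trigger:
Cooperate forever: 8/(1-δ)
Defect then punished: 9 + 4·δ/(1-δ)
Need: 8/(1-δ) ≥ 9 + 4·δ/(1-δ)
Solving: δ ≥ (T-R)/(T-P) = (9-8)/(9-4) = 0.2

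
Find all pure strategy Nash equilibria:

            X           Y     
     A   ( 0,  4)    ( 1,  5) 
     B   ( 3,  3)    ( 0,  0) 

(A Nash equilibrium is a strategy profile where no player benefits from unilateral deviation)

Nash equilibrium: (A, Y), (B, X)

Work:
Best responses:
  P1 vs X: payoffs [0, 3] → best response B (payoff 3)
  P1 vs Y: payoffs [1, 0] → best response A (payoff 1)
  P2 vs A: payoffs [4, 5] → best response Y (payoff 5)
  P2 vs B: payoffs [3, 0] → best response X (payoff 3)
Mutual best responses: (A,Y), (B,X) → Nash equilibria.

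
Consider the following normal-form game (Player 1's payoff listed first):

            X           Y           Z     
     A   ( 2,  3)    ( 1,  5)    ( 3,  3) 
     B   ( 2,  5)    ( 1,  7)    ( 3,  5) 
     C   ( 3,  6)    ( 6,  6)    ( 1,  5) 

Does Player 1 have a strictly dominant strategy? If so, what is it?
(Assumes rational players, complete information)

No strictly dominant strategy exists for Player 1

Work:
A strategy strictly dominates another if it gives a strictly higher payoff against every opponent action. Compare each pair of P1's strategies column-by-column:
  A vs B: [2 vs 2, 1 vs 1, 3 vs 3] → A does not strictly dominate B (column X: 2 ≤ 2)
  A vs C: [2 vs 3, 1 vs 6, 3 vs 1] → A does not strictly dominate C (column X: 2 ≤ 3)
  B vs A: [2 vs 2, 1 vs 1, 3 vs 3] → B does not strictly dominate A (column X: 2 ≤ 2)
  B vs C: [2 vs 3, 1 vs 6, 3 vs 1] → B does not strictly dominate C (column X: 2 ≤ 3)
  C vs A: [3 vs 2, 6 vs 1, 1 vs 3] → C does not strictly dominate A (column Z: 1 ≤ 3)
  C vs B: [3 vs 2, 6 vs 1, 1 vs 3] → C does not strictly dominate B (column Z: 1 ≤ 3)
No single strategy strictly dominates all others → no strictly dominant strategy.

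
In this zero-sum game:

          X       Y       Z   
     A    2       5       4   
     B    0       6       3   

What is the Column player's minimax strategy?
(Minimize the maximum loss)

Column should play X, value = 2

Work:
Column player minimizes Row's maximum payoff:
Column X: max payoff to Row = 2
Column Y: max payoff to Row = 6
Column Z: max payoff to Row = 4
Minimum is 2, achieved by column X.
Minimax strategy: X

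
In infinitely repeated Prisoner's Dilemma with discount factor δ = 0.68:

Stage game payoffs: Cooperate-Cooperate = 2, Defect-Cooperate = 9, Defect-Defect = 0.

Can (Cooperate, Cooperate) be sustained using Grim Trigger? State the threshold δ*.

δ* = 0.7778; since δ = 0.68 < 0.7778, cooperation cannot be sustained

Work:
For Grim Trigger:
Cooperate forever: 2/(1-δ)
Defect then punished: 9 + 0·δ/(1-δ)
Need: 2/(1-δ) ≥ 9 + 0·δ/(1-δ)
Solving: δ ≥ (T-R)/(T-P) = (9-2)/(9-0) = 0.7778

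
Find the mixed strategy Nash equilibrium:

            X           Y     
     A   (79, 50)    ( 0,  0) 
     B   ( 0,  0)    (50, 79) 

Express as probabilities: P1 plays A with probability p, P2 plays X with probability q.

p = 0.6124, q = 0.3876

Work:
Find probabilities that make opponent indifferent:
P2 chooses q to make P1 indifferent between A and B
P1 chooses p to make P2 indifferent between X and Y
Mixed NE: P1 plays (A: 0.6124, B: 0.3876), P2 plays (X: 0.3876, Y: 0.6124)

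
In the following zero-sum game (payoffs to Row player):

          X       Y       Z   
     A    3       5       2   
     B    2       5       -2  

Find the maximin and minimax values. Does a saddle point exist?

Maximin = 2, Minimax = 2, Saddle: True

Work:
Row minimums: [2, -2] → maximin = 2
Column maximums: [3, 5, 2] → minimax = 2
Saddle point exists! Game value = 2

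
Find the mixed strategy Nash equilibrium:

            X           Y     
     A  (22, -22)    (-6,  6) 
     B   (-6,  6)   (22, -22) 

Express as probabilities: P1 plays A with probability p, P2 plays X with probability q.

p = 0.5, q = 0.5

Work:
Find probabilities that make opponent indifferent:
P2 chooses q to make P1 indifferent between A and B
P1 chooses p to make P2 indifferent between X and Y
Mixed NE: P1 plays (A: 0.5, B: 0.5), P2 plays (X: 0.5, Y: 0.5)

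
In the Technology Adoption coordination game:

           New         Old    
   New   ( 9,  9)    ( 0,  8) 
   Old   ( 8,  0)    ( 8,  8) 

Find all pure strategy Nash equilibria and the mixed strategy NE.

Pure NE: (New, New) and (Old, Old); Mixed NE: p = 0.8889, q = 0.8889

Work:
Check pure NE:
(New, New): (9, 9) - no unilateral deviation beneficial
(Old, Old): (8, 8) - no unilateral deviation beneficial
Mixed NE: P1 plays New with p = 0.8889, P2 plays New with q = 0.8889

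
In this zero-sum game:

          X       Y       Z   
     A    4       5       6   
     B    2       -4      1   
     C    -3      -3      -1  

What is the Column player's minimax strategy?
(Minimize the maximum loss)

Column should play X, value = 4

Work:
Column player minimizes Row's maximum payoff:
Column X: max payoff to Row = 4
Column Y: max payoff to Row = 5
Column Z: max payoff to Row = 6
Minimum is 4, achieved by column X.
Minimax strategy: X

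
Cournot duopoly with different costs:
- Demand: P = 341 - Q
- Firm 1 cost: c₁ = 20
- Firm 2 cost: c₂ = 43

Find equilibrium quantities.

q₁* = 114.67, q₂* = 91.67

Work:
Reaction: q₁ = (341 - 20 - q₂)/2
Reaction: q₂ = (341 - 43 - q₁)/2
Solve simultaneously:
q₁* = (341 - 2×20 + 43)/3 = 114.67
q₂* = (341 - 2×43 + 20)/3 = 91.67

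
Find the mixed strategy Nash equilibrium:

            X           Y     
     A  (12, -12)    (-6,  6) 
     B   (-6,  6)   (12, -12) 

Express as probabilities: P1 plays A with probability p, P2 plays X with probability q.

p = 0.5, q = 0.5

Work:
Find probabilities that make opponent indifferent:
P2 chooses q to make P1 indifferent between A and B
P1 chooses p to make P2 indifferent between X and Y
Mixed NE: P1 plays (A: 0.5, B: 0.5), P2 plays (X: 0.5, Y: 0.5)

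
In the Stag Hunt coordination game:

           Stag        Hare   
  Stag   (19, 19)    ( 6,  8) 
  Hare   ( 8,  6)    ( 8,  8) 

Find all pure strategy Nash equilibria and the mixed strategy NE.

Pure NE: (Stag, Stag) and (Hare, Hare); Mixed NE: p = 0.1538, q = 0.1538

Work:
Check pure NE:
(Stag, Stag): (19, 19) - no unilateral deviation beneficial
(Hare, Hare): (8, 8) - no unilateral deviation beneficial
Mixed NE: P1 plays Stag with p = 0.1538, P2 plays Stag with q = 0.1538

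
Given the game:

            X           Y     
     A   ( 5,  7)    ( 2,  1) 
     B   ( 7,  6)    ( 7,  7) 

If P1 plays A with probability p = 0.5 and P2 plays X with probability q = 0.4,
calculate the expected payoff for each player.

E[P1] = 5.1, E[P2] = 5.0

Work:
E[P1] = p·q·π₁(A,X) + p·(1-q)·π₁(A,Y) + (1-p)·q·π₁(B,X) + (1-p)·(1-q)·π₁(B,Y)
= 0.5·0.4·5 + 0.5·0.6·2 + 0.5·0.4·7 + 0.5·0.6·7
= 5.1

E[P2] = 5.0 (similar calculation)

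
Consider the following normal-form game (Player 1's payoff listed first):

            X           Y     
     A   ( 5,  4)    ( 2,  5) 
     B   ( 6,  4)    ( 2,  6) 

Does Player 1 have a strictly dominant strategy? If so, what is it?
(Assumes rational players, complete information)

No strictly dominant strategy exists for Player 1

Work:
A strategy strictly dominates another if it gives a strictly higher payoff against every opponent action. Compare each pair of P1's strategies column-by-column:
  A vs B: [5 vs 6, 2 vs 2] → A does not strictly dominate B (column X: 5 ≤ 6)
  B vs A: [6 vs 5, 2 vs 2] → B does not strictly dominate A (column Y: 2 ≤ 2)
No single strategy strictly dominates all others → no strictly dominant strategy.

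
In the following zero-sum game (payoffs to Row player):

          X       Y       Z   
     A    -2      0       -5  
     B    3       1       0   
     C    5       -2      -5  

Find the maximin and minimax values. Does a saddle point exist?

Maximin = 0, Minimax = 0, Saddle: True

Work:
Row minimums: [-5, 0, -5] → maximin = 0
Column maximums: [5, 1, 0] → minimax = 0
Saddle point exists! Game value = 0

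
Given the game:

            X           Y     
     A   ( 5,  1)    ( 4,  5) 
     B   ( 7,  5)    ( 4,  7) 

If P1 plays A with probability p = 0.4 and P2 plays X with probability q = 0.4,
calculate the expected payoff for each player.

E[P1] = 4.88, E[P2] = 5.08

Work:
E[P1] = p·q·π₁(A,X) + p·(1-q)·π₁(A,Y) + (1-p)·q·π₁(B,X) + (1-p)·(1-q)·π₁(B,Y)
= 0.4·0.4·5 + 0.4·0.6·4 + 0.6·0.4·7 + 0.6·0.6·4
= 4.88

E[P2] = 5.08 (similar calculation)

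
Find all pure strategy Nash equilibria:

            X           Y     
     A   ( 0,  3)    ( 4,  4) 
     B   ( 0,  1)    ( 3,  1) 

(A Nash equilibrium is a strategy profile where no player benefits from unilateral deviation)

Nash equilibrium: (A, Y), (B, X)

Work:
Best responses:
  P1 vs X: payoffs [0, 0] → best response A/B (payoff 0)
  P1 vs Y: payoffs [4, 3] → best response A (payoff 4)
  P2 vs A: payoffs [3, 4] → best response Y (payoff 4)
  P2 vs B: payoffs [1, 1] → best response X/Y (payoff 1)
Mutual best responses: (A,Y), (B,X) → Nash equilibria.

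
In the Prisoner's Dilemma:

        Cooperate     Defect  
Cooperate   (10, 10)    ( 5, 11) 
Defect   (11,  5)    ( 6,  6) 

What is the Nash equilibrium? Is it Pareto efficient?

(Defect, Defect) is NE; not Pareto efficient

Work:
Defect dominates Cooperate for both players:
If P2 cooperates: Defect (11) > Cooperate (10)
If P2 defects: Defect (6) > Cooperate (5)
NE: (Defect, Defect) with payoff (6, 6)
But (Cooperate, Cooperate) = (10, 10) Pareto dominates (6, 6)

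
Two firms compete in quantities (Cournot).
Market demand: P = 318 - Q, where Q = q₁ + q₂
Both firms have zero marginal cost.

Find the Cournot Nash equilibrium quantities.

q₁* = q₂* = 106.0; P* = 106.0

Work:
Profit: π_i = P·q_i = (a - q_i - q_j)·q_i
FOC: ∂π_i/∂q_i = a - 2q_i - q_j = 0
Reaction function: q_i = (318 - q_j)/2
Symmetry: q* = 318/3 = 106.0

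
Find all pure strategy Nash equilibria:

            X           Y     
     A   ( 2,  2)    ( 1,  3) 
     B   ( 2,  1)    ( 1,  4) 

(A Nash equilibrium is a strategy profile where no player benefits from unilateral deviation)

Nash equilibrium: (A, Y), (B, Y)

Work:
Best responses:
  P1 vs X: payoffs [2, 2] → best response A/B (payoff 2)
  P1 vs Y: payoffs [1, 1] → best response A/B (payoff 1)
  P2 vs A: payoffs [2, 3] → best response Y (payoff 3)
  P2 vs B: payoffs [1, 4] → best response Y (payoff 4)
Mutual best responses: (A,Y), (B,Y) → Nash equilibria.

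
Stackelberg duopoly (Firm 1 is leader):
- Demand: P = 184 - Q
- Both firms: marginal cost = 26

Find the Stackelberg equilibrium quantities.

q₁* (leader) = 79.0, q₂* (follower) = 39.5

Work:
Follower's reaction: q₂ = (a - c - q₁)/2
Leader substitutes: π₁ = q₁·(a - q₁ - (a-c-q₁)/2 - c)
FOC: q₁* = (184 - 26)/2 = 79.00
Then: q₂* = (184 - 26 - 79.0)/2 = 39.50
Leader has first-mover advantage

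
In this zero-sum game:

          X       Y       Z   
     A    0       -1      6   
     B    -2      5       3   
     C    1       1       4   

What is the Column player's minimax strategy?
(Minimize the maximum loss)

Column should play X, value = 1

Work:
Column player minimizes Row's maximum payoff:
Column X: max payoff to Row = 1
Column Y: max payoff to Row = 5
Column Z: max payoff to Row = 6
Minimum is 1, achieved by column X.
Minimax strategy: X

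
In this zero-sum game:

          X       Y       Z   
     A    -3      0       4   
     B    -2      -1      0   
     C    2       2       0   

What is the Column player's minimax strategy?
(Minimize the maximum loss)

Column should play X or Y (all achieve the minimum), value = 2

Work:
Column player minimizes Row's maximum payoff:
Column X: max payoff to Row = 2
Column Y: max payoff to Row = 2
Column Z: max payoff to Row = 4
Minimum is 2, achieved by columns X, Y (tied).
Each of X or Y is a minimax strategy.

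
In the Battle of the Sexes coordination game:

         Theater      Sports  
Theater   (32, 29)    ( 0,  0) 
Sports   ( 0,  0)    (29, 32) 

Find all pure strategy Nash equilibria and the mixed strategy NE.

Pure NE: (Theater, Theater) and (Sports, Sports); Mixed NE: p = 0.5246, q = 0.4754

Work:
Check pure NE:
(Theater, Theater): (32, 29) - no unilateral deviation beneficial
(Sports, Sports): (29, 32) - no unilateral deviation beneficial
Mixed NE: P1 plays Theater with p = 0.5246, P2 plays Theater with q = 0.4754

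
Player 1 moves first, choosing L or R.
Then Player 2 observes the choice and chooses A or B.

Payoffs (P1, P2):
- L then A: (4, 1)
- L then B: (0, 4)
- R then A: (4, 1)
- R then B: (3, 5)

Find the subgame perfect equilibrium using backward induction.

P1 plays R, P2 plays B after L and B after R; Payoff (3, 5)

Work:
Backward induction:
After L: P2 chooses B → P1 gets 0
After R: P2 chooses B → P1 gets 3
P1 chooses R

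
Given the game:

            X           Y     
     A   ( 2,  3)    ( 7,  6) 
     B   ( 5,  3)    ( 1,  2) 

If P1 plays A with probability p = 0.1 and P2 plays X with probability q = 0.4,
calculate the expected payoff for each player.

E[P1] = 2.84, E[P2] = 2.64

Work:
E[P1] = p·q·π₁(A,X) + p·(1-q)·π₁(A,Y) + (1-p)·q·π₁(B,X) + (1-p)·(1-q)·π₁(B,Y)
= 0.1·0.4·2 + 0.1·0.6·7 + 0.9·0.4·5 + 0.9·0.6·1
= 2.84

E[P2] = 2.64 (similar calculation)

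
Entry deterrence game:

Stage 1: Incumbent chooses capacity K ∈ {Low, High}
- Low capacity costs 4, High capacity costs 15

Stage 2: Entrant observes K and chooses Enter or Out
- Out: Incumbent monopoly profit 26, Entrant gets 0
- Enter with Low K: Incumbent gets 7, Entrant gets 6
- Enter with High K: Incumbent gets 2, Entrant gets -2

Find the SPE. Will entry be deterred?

SPE: (High, Enter|Low, Out|High); Entry deterred. Incumbent net profit = 11

Work:
After Low K: Entrant enters (6 > 0)
After High K: Entrant stays out (-2 < 0)
Incumbent: Low → 7−4=3, High → 26−15=11
Incumbent chooses High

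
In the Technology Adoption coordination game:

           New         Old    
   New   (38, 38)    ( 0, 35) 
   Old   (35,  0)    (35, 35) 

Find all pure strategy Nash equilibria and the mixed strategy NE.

Pure NE: (New, New) and (Old, Old); Mixed NE: p = 0.9211, q = 0.9211

Work:
Check pure NE:
(New, New): (38, 38) - no unilateral deviation beneficial
(Old, Old): (35, 35) - no unilateral deviation beneficial
Mixed NE: P1 plays New with p = 0.9211, P2 plays New with q = 0.9211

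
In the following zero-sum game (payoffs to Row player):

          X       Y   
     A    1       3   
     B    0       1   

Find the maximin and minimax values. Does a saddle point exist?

Maximin = 1, Minimax = 1, Saddle: True

Work:
Row minimums: [1, 0] → maximin = 1
Column maximums: [1, 3] → minimax = 1
Saddle point exists! Game value = 1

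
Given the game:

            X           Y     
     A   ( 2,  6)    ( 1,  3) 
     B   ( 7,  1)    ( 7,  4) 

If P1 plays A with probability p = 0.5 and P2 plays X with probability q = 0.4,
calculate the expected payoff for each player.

E[P1] = 4.2, E[P2] = 3.5

Work:
E[P1] = p·q·π₁(A,X) + p·(1-q)·π₁(A,Y) + (1-p)·q·π₁(B,X) + (1-p)·(1-q)·π₁(B,Y)
= 0.5·0.4·2 + 0.5·0.6·1 + 0.5·0.4·7 + 0.5·0.6·7
= 4.2

E[P2] = 3.5 (similar calculation)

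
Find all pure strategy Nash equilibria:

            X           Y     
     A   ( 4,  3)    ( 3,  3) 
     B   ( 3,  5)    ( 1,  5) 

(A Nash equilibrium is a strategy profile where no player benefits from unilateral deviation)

Nash equilibrium: (A, X), (A, Y)

Work:
Best responses:
  P1 vs X: payoffs [4, 3] → best response A (payoff 4)
  P1 vs Y: payoffs [3, 1] → best response A (payoff 3)
  P2 vs A: payoffs [3, 3] → best response X/Y (payoff 3)
  P2 vs B: payoffs [5, 5] → best response X/Y (payoff 5)
Mutual best responses: (A,X), (A,Y) → Nash equilibria.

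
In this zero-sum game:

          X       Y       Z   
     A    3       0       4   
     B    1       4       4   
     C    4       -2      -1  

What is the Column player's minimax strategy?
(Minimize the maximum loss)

Column should play X or Y or Z (all achieve the minimum), value = 4

Work:
Column player minimizes Row's maximum payoff:
Column X: max payoff to Row = 4
Column Y: max payoff to Row = 4
Column Z: max payoff to Row = 4
Minimum is 4, achieved by columns X, Y, Z (tied).
Each of X or Y or Z is a minimax strategy.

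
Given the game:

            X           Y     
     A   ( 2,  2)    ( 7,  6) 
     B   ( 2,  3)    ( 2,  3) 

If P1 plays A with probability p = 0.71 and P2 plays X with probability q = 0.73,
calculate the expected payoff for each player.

E[P1] = 2.9585, E[P2] = 3.0568

Work:
E[P1] = p·q·π₁(A,X) + p·(1-q)·π₁(A,Y) + (1-p)·q·π₁(B,X) + (1-p)·(1-q)·π₁(B,Y)
= 0.71·0.73·2 + 0.71·0.27·7 + 0.29·0.73·2 + 0.29·0.27·2
= 2.9585

E[P2] = 3.0568 (similar calculation)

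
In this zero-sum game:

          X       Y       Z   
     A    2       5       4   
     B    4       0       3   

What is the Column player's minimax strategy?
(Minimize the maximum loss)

Column should play X or Z (all achieve the minimum), value = 4

Work:
Column player minimizes Row's maximum payoff:
Column X: max payoff to Row = 4
Column Y: max payoff to Row = 5
Column Z: max payoff to Row = 4
Minimum is 4, achieved by columns X, Z (tied).
Each of X or Z is a minimax strategy.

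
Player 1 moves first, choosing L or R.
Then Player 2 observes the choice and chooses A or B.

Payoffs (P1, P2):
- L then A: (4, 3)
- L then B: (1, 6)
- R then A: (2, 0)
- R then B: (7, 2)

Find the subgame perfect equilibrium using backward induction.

P1 plays R, P2 plays B after L and B after R; Payoff (7, 2)

Work:
Backward induction:
After L: P2 chooses B → P1 gets 1
After R: P2 chooses B → P1 gets 7
P1 chooses R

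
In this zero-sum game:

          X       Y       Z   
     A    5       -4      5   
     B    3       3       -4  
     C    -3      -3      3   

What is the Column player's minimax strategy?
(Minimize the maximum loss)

Column should play Y, value = 3

Work:
Column player minimizes Row's maximum payoff:
Column X: max payoff to Row = 5
Column Y: max payoff to Row = 3
Column Z: max payoff to Row = 5
Minimum is 3, achieved by column Y.
Minimax strategy: Y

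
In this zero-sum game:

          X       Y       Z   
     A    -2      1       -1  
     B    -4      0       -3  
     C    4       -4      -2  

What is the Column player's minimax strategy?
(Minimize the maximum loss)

Column should play Z, value = -1

Work:
Column player minimizes Row's maximum payoff:
Column X: max payoff to Row = 4
Column Y: max payoff to Row = 1
Column Z: max payoff to Row = -1
Minimum is -1, achieved by column Z.
Minimax strategy: Z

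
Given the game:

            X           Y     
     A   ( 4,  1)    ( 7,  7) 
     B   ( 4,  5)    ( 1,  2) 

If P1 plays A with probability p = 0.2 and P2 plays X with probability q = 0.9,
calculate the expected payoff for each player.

E[P1] = 3.82, E[P2] = 4.08

Work:
E[P1] = p·q·π₁(A,X) + p·(1-q)·π₁(A,Y) + (1-p)·q·π₁(B,X) + (1-p)·(1-q)·π₁(B,Y)
= 0.2·0.9·4 + 0.2·0.1·7 + 0.8·0.9·4 + 0.8·0.1·1
= 3.82

E[P2] = 4.08 (similar calculation)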